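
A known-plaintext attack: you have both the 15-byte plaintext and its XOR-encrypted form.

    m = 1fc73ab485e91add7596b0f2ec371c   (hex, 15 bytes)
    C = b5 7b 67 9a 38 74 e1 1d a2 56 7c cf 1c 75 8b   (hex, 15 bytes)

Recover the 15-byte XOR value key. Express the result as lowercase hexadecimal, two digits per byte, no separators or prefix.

aabc5d2ebd9dfbc0d7c0cc3df04297

Since C = m ⊕ key, XORing both sides with m gives key = m ⊕ C.
1f xor b5 = aa
c7 xor 7b = bc
3a xor 67 = 5d
b4 xor 9a = 2e
85 xor 38 = bd
e9 xor 74 = 9d
1a xor e1 = fb
dd xor 1d = c0
75 xor a2 = d7
96 xor 56 = c0
b0 xor 7c = cc
f2 xor cf = 3d
ec xor 1c = f0
37 xor 75 = 42
1c xor 8b = 97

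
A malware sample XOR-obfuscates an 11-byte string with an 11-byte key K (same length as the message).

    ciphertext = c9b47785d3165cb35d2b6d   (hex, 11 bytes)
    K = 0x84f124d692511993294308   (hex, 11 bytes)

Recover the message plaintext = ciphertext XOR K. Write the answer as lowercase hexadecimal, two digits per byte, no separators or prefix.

XOR is its own inverse, so applying the key byte-wise gives the result directly.
byte 0: 11001001 ^ 10000100 = 01001101
byte 1: 10110100 ^ 11110001 = 01000101
byte 2: 01110111 ^ 00100100 = 01010011
byte 3: 10000101 ^ 11010110 = 01010011
byte 4: 11010011 ^ 10010010 = 01000001
byte 5: 00010110 ^ 01010001 = 01000111
byte 6: 01011100 ^ 00011001 = 01000101
byte 7: 10110011 ^ 10010011 = 00100000
byte 8: 01011101 ^ 00101001 = 01110100
byte 9: 00101011 ^ 01000011 = 01101000
byte 10: 01101101 ^ 00001000 = 01100101

4d45535341474520746865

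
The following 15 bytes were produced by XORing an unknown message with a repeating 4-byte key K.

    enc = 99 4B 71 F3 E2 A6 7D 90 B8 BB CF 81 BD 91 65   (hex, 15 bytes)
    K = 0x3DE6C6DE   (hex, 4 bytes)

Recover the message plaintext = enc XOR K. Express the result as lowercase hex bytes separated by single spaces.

The 4-byte key repeats, so the effective keystream is 3d e6 c6 de 3d e6 c6 de 3d e6 c6 de 3d e6 c6.
byte 0: 99 xor 3d = a4
byte 1: 4b xor e6 = ad
byte 2: 71 xor c6 = b7
byte 3: f3 xor de = 2d
byte 4: e2 xor 3d = df
byte 5: a6 xor e6 = 40
byte 6: 7d xor c6 = bb
byte 7: 90 xor de = 4e
byte 8: b8 xor 3d = 85
byte 9: bb xor e6 = 5d
byte 10: cf xor c6 = 09
byte 11: 81 xor de = 5f
byte 12: bd xor 3d = 80
byte 13: 91 xor e6 = 77
byte 14: 65 xor c6 = a3

a4 ad b7 2d df 40 bb 4e 85 5d 09 5f 80 77 a3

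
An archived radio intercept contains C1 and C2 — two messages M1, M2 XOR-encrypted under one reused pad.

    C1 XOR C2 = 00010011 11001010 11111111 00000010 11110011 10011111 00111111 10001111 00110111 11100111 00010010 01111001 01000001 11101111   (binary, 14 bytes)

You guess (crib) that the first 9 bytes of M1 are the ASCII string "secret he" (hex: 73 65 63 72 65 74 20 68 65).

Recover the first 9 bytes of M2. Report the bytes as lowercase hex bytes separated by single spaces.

60 af 9c 70 96 eb 1f e7 52

Since C1 ⊕ C2 = M1 ⊕ M2, XORing with the guessed M1 bytes yields the corresponding M2 bytes: M2 = (C1 ⊕ C2) ⊕ M1.
13 ^ 73 = 60
ca ^ 65 = af
ff ^ 63 = 9c
02 ^ 72 = 70
f3 ^ 65 = 96
9f ^ 74 = eb
3f ^ 20 = 1f
8f ^ 68 = e7
37 ^ 65 = 52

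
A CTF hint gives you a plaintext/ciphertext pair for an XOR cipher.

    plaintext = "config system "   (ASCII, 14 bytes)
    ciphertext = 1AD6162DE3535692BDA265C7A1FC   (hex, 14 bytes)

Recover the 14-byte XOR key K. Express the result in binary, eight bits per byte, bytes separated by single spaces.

01111001 10111001 01111000 01001011 10001010 00110100 01110110 11100001 11000100 11010001 00010001 10100010 11001100 11011100

Since ciphertext = plaintext ⊕ K, XORing both sides with plaintext gives K = plaintext ⊕ ciphertext.
byte 0: 63 XOR 1a = 79
byte 1: 6f XOR d6 = b9
byte 2: 6e XOR 16 = 78
byte 3: 66 XOR 2d = 4b
byte 4: 69 XOR e3 = 8a
byte 5: 67 XOR 53 = 34
byte 6: 20 XOR 56 = 76
byte 7: 73 XOR 92 = e1
byte 8: 79 XOR bd = c4
byte 9: 73 XOR a2 = d1
byte 10: 74 XOR 65 = 11
byte 11: 65 XOR c7 = a2
byte 12: 6d XOR a1 = cc
byte 13: 20 XOR fc = dc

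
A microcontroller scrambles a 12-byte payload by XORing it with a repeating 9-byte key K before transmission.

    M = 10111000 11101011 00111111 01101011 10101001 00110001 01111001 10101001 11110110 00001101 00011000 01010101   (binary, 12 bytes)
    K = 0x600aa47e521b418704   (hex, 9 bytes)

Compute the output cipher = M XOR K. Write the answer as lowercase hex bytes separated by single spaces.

The 9-byte key repeats, so the effective keystream is 60 0a a4 7e 52 1b 41 87 04 60 0a a4.
byte 0: 10111000 xor 01100000 = 11011000
byte 1: 11101011 xor 00001010 = 11100001
byte 2: 00111111 xor 10100100 = 10011011
byte 3: 01101011 xor 01111110 = 00010101
byte 4: 10101001 xor 01010010 = 11111011
byte 5: 00110001 xor 00011011 = 00101010
byte 6: 01111001 xor 01000001 = 00111000
byte 7: 10101001 xor 10000111 = 00101110
byte 8: 11110110 xor 00000100 = 11110010
byte 9: 00001101 xor 01100000 = 01101101
byte 10: 00011000 xor 00001010 = 00010010
byte 11: 01010101 xor 10100100 = 11110001

d8 e1 9b 15 fb 2a 38 2e f2 6d 12 f1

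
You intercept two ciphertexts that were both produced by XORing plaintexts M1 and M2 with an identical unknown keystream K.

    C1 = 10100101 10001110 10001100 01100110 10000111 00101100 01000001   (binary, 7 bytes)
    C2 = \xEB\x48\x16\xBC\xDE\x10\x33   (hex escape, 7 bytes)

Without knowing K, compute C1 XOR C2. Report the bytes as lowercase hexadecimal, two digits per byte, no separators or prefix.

C1 ⊕ C2 = (M1 ⊕ K) ⊕ (M2 ⊕ K) = M1 ⊕ M2 — the shared key cancels under XOR.
a5 ⊕ eb = 4e
8e ⊕ 48 = c6
8c ⊕ 16 = 9a
66 ⊕ bc = da
87 ⊕ de = 59
2c ⊕ 10 = 3c
41 ⊕ 33 = 72

4ec69ada593c72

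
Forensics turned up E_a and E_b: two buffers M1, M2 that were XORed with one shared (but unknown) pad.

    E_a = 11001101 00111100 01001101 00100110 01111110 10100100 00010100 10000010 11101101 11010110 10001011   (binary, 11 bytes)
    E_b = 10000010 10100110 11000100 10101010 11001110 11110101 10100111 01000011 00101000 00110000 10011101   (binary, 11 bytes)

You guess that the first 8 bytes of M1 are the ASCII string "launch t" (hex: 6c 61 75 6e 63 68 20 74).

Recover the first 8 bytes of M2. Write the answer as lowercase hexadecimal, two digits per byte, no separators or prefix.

23fbfce2d33993b5

First, E_a ⊕ E_b = (M1 ⊕ K) ⊕ (M2 ⊕ K) = M1 ⊕ M2, so the key drops out. Then M2 = (M1 ⊕ M2) ⊕ M1 over the first 8 bytes.
byte 0: (cd ^ 82) ^ 6c = 4f ^ 6c = 23
byte 1: (3c ^ a6) ^ 61 = 9a ^ 61 = fb
byte 2: (4d ^ c4) ^ 75 = 89 ^ 75 = fc
byte 3: (26 ^ aa) ^ 6e = 8c ^ 6e = e2
byte 4: (7e ^ ce) ^ 63 = b0 ^ 63 = d3
byte 5: (a4 ^ f5) ^ 68 = 51 ^ 68 = 39
byte 6: (14 ^ a7) ^ 20 = b3 ^ 20 = 93
byte 7: (82 ^ 43) ^ 74 = c1 ^ 74 = b5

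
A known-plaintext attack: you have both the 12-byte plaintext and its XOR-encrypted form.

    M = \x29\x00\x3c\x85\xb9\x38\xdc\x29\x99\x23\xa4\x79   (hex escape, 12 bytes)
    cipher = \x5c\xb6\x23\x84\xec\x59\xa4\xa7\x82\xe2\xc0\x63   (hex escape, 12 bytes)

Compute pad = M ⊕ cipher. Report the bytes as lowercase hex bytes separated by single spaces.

75 b6 1f 01 55 61 78 8e 1b c1 64 1a

Since cipher = M ⊕ pad, XORing both sides with M gives pad = M ⊕ cipher.
 41 XOR  92 = 117
  0 XOR 182 = 182
 60 XOR  35 =  31
133 XOR 132 =   1
185 XOR 236 =  85
 56 XOR  89 =  97
220 XOR 164 = 120
 41 XOR 167 = 142
153 XOR 130 =  27
 35 XOR 226 = 193
164 XOR 192 = 100
121 XOR  99 =  26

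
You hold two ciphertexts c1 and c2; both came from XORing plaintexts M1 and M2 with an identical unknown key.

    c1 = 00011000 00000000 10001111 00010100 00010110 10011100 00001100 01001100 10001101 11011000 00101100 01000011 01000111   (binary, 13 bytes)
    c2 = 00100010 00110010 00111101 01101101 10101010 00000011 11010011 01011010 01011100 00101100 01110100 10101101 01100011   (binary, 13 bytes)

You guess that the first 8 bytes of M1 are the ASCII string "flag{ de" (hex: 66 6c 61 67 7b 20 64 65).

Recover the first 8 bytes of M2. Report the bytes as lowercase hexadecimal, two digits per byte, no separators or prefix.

First, c1 ⊕ c2 = (M1 ⊕ K) ⊕ (M2 ⊕ K) = M1 ⊕ M2, so the key drops out. Then M2 = (M1 ⊕ M2) ⊕ M1 over the first 8 bytes.
byte 0: (18 ^ 22) ^ 66 = 3a ^ 66 = 5c
byte 1: (00 ^ 32) ^ 6c = 32 ^ 6c = 5e
byte 2: (8f ^ 3d) ^ 61 = b2 ^ 61 = d3
byte 3: (14 ^ 6d) ^ 67 = 79 ^ 67 = 1e
byte 4: (16 ^ aa) ^ 7b = bc ^ 7b = c7
byte 5: (9c ^ 03) ^ 20 = 9f ^ 20 = bf
byte 6: (0c ^ d3) ^ 64 = df ^ 64 = bb
byte 7: (4c ^ 5a) ^ 65 = 16 ^ 65 = 73

5c5ed31ec7bfbb73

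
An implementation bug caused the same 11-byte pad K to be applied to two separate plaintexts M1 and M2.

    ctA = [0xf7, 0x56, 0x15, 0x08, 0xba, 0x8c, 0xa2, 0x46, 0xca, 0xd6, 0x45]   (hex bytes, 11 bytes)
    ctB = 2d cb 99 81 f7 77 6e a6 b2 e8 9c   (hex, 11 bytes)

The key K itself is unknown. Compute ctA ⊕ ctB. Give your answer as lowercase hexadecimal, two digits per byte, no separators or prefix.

ctA ⊕ ctB = (M1 ⊕ K) ⊕ (M2 ⊕ K) = M1 ⊕ M2 — the shared key cancels under XOR.
247 ^  45 = 218
 86 ^ 203 = 157
 21 ^ 153 = 140
  8 ^ 129 = 137
186 ^ 247 =  77
140 ^ 119 = 251
162 ^ 110 = 204
 70 ^ 166 = 224
202 ^ 178 = 120
214 ^ 232 =  62
 69 ^ 156 = 217

da9d8c894dfbcce0783ed9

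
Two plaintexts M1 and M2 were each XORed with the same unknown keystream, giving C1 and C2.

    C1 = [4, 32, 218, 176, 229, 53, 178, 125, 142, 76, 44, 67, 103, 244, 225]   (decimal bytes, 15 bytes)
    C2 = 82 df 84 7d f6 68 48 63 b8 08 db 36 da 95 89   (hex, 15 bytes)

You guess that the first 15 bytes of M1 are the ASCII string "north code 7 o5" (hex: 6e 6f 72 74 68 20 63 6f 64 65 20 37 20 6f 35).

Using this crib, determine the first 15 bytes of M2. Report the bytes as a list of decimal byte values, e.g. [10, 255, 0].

[232, 144, 44, 185, 123, 125, 153, 113, 82, 33, 215, 66, 157, 14, 93]

First, C1 ⊕ C2 = (M1 ⊕ K) ⊕ (M2 ⊕ K) = M1 ⊕ M2, so the key drops out. Then M2 = (M1 ⊕ M2) ⊕ M1 over the first 15 bytes.
byte 0: (04 ^ 82) ^ 6e = 86 ^ 6e = e8
byte 1: (20 ^ df) ^ 6f = ff ^ 6f = 90
byte 2: (da ^ 84) ^ 72 = 5e ^ 72 = 2c
byte 3: (b0 ^ 7d) ^ 74 = cd ^ 74 = b9
byte 4: (e5 ^ f6) ^ 68 = 13 ^ 68 = 7b
byte 5: (35 ^ 68) ^ 20 = 5d ^ 20 = 7d
byte 6: (b2 ^ 48) ^ 63 = fa ^ 63 = 99
byte 7: (7d ^ 63) ^ 6f = 1e ^ 6f = 71
byte 8: (8e ^ b8) ^ 64 = 36 ^ 64 = 52
byte 9: (4c ^ 08) ^ 65 = 44 ^ 65 = 21
byte 10: (2c ^ db) ^ 20 = f7 ^ 20 = d7
byte 11: (43 ^ 36) ^ 37 = 75 ^ 37 = 42
byte 12: (67 ^ da) ^ 20 = bd ^ 20 = 9d
byte 13: (f4 ^ 95) ^ 6f = 61 ^ 6f = 0e
byte 14: (e1 ^ 89) ^ 35 = 68 ^ 35 = 5d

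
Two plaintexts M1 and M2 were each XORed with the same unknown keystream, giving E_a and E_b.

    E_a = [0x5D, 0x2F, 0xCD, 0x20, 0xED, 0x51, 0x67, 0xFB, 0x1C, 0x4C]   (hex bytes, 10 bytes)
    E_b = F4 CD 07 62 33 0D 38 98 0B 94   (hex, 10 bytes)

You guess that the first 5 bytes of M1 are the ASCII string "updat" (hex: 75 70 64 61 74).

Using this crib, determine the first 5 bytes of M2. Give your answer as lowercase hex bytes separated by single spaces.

First, E_a ⊕ E_b = (M1 ⊕ K) ⊕ (M2 ⊕ K) = M1 ⊕ M2, so the key drops out. Then M2 = (M1 ⊕ M2) ⊕ M1 over the first 5 bytes.
byte 0: (5d xor f4) xor 75 = a9 xor 75 = dc
byte 1: (2f xor cd) xor 70 = e2 xor 70 = 92
byte 2: (cd xor 07) xor 64 = ca xor 64 = ae
byte 3: (20 xor 62) xor 61 = 42 xor 61 = 23
byte 4: (ed xor 33) xor 74 = de xor 74 = aa

dc 92 ae 23 aa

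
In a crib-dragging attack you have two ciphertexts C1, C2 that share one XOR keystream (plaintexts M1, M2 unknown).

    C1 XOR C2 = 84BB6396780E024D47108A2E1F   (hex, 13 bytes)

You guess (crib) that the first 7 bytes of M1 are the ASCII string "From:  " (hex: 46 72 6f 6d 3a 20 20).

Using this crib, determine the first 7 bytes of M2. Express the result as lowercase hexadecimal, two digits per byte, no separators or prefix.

c2c90cfb422e22

Since C1 ⊕ C2 = M1 ⊕ M2, XORing with the guessed M1 bytes yields the corresponding M2 bytes: M2 = (C1 ⊕ C2) ⊕ M1.
byte 0: 10000100 XOR 01000110 = 11000010
byte 1: 10111011 XOR 01110010 = 11001001
byte 2: 01100011 XOR 01101111 = 00001100
byte 3: 10010110 XOR 01101101 = 11111011
byte 4: 01111000 XOR 00111010 = 01000010
byte 5: 00001110 XOR 00100000 = 00101110
byte 6: 00000010 XOR 00100000 = 00100010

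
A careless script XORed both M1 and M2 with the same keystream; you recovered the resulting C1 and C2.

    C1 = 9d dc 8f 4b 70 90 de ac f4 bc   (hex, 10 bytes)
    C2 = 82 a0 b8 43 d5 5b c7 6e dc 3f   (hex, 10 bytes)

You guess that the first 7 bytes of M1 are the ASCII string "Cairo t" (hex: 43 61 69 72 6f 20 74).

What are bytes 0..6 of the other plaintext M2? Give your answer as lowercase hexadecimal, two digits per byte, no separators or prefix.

First, C1 ⊕ C2 = (M1 ⊕ K) ⊕ (M2 ⊕ K) = M1 ⊕ M2, so the key drops out. Then M2 = (M1 ⊕ M2) ⊕ M1 over the first 7 bytes.
byte 0: (9d ^ 82) ^ 43 = 1f ^ 43 = 5c
byte 1: (dc ^ a0) ^ 61 = 7c ^ 61 = 1d
byte 2: (8f ^ b8) ^ 69 = 37 ^ 69 = 5e
byte 3: (4b ^ 43) ^ 72 = 08 ^ 72 = 7a
byte 4: (70 ^ d5) ^ 6f = a5 ^ 6f = ca
byte 5: (90 ^ 5b) ^ 20 = cb ^ 20 = eb
byte 6: (de ^ c7) ^ 74 = 19 ^ 74 = 6d

5c1d5e7acaeb6d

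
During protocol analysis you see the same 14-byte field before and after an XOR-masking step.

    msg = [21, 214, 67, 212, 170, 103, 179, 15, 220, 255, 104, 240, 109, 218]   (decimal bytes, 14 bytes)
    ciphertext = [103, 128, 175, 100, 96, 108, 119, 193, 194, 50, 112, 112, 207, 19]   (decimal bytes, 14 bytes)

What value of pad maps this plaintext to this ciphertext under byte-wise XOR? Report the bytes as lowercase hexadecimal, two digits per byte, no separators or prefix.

7256ecb0ca0bc4ce1ecd1880a2c9

Since ciphertext = msg ⊕ pad, XORing both sides with msg gives pad = msg ⊕ ciphertext.
15 xor 67 = 72
d6 xor 80 = 56
43 xor af = ec
d4 xor 64 = b0
aa xor 60 = ca
67 xor 6c = 0b
b3 xor 77 = c4
0f xor c1 = ce
dc xor c2 = 1e
ff xor 32 = cd
68 xor 70 = 18
f0 xor 70 = 80
6d xor cf = a2
da xor 13 = c9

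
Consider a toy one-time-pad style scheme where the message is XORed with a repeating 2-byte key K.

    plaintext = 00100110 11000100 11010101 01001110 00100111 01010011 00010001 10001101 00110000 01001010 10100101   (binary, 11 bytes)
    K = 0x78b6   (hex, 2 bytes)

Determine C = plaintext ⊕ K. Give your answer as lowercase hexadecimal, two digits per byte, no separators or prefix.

5e72adf85fe5693b48fcdd

The 2-byte key repeats, so the effective keystream is 78 b6 78 b6 78 b6 78 b6 78 b6 78.
byte 0: 26 XOR 78 = 5e
byte 1: c4 XOR b6 = 72
byte 2: d5 XOR 78 = ad
byte 3: 4e XOR b6 = f8
byte 4: 27 XOR 78 = 5f
byte 5: 53 XOR b6 = e5
byte 6: 11 XOR 78 = 69
byte 7: 8d XOR b6 = 3b
byte 8: 30 XOR 78 = 48
byte 9: 4a XOR b6 = fc
byte 10: a5 XOR 78 = dd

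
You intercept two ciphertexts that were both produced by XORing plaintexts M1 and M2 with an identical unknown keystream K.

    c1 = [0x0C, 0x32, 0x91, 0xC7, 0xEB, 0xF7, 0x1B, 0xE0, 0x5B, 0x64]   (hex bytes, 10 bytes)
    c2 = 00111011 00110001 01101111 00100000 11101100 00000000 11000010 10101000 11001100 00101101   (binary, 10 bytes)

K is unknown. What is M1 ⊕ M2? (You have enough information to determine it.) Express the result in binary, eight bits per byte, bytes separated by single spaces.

00110111 00000011 11111110 11100111 00000111 11110111 11011001 01001000 10010111 01001001

c1 ⊕ c2 = (M1 ⊕ K) ⊕ (M2 ⊕ K) = M1 ⊕ M2 — the shared key cancels under XOR.
0c ^ 3b = 37
32 ^ 31 = 03
91 ^ 6f = fe
c7 ^ 20 = e7
eb ^ ec = 07
f7 ^ 00 = f7
1b ^ c2 = d9
e0 ^ a8 = 48
5b ^ cc = 97
64 ^ 2d = 49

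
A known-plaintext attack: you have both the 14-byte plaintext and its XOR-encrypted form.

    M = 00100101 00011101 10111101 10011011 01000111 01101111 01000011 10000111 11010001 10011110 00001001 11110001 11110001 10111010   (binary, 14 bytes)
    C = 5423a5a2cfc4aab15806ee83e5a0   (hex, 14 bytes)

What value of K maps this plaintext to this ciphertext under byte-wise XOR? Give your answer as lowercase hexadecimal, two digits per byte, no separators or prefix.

Since C = M ⊕ K, XORing both sides with M gives K = M ⊕ C.
25 ⊕ 54 = 71
1d ⊕ 23 = 3e
bd ⊕ a5 = 18
9b ⊕ a2 = 39
47 ⊕ cf = 88
6f ⊕ c4 = ab
43 ⊕ aa = e9
87 ⊕ b1 = 36
d1 ⊕ 58 = 89
9e ⊕ 06 = 98
09 ⊕ ee = e7
f1 ⊕ 83 = 72
f1 ⊕ e5 = 14
ba ⊕ a0 = 1a

713e183988abe9368998e772141a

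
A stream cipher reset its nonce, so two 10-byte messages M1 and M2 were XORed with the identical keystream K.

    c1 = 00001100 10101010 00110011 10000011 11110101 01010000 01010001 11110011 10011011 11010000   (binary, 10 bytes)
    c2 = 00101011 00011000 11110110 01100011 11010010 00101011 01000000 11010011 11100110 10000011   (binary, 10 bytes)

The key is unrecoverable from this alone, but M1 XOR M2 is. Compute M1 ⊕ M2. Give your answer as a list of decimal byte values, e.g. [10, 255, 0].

[39, 178, 197, 224, 39, 123, 17, 32, 125, 83]

c1 ⊕ c2 = (M1 ⊕ K) ⊕ (M2 ⊕ K) = M1 ⊕ M2 — the shared key cancels under XOR.
byte 0: 00001100 XOR 00101011 = 00100111
byte 1: 10101010 XOR 00011000 = 10110010
byte 2: 00110011 XOR 11110110 = 11000101
byte 3: 10000011 XOR 01100011 = 11100000
byte 4: 11110101 XOR 11010010 = 00100111
byte 5: 01010000 XOR 00101011 = 01111011
byte 6: 01010001 XOR 01000000 = 00010001
byte 7: 11110011 XOR 11010011 = 00100000
byte 8: 10011011 XOR 11100110 = 01111101
byte 9: 11010000 XOR 10000011 = 01010011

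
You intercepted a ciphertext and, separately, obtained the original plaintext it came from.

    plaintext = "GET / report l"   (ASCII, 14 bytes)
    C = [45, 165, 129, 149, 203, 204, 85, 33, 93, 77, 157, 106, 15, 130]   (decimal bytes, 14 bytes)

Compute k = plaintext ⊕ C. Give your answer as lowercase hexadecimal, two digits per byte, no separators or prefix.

6ae0d5b5e4ec27442d22ef1e2fee

Since C = plaintext ⊕ k, XORing both sides with plaintext gives k = plaintext ⊕ C.
47 ^ 2d = 6a
45 ^ a5 = e0
54 ^ 81 = d5
20 ^ 95 = b5
2f ^ cb = e4
20 ^ cc = ec
72 ^ 55 = 27
65 ^ 21 = 44
70 ^ 5d = 2d
6f ^ 4d = 22
72 ^ 9d = ef
74 ^ 6a = 1e
20 ^ 0f = 2f
6c ^ 82 = ee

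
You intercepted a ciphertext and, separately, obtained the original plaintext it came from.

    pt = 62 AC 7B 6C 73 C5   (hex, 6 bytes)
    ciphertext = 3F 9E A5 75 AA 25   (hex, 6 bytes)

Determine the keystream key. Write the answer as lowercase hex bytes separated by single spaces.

Since ciphertext = pt ⊕ key, XORing both sides with pt gives key = pt ⊕ ciphertext.
byte 0:  98 ⊕  63 =  93
byte 1: 172 ⊕ 158 =  50
byte 2: 123 ⊕ 165 = 222
byte 3: 108 ⊕ 117 =  25
byte 4: 115 ⊕ 170 = 217
byte 5: 197 ⊕  37 = 224

5d 32 de 19 d9 e0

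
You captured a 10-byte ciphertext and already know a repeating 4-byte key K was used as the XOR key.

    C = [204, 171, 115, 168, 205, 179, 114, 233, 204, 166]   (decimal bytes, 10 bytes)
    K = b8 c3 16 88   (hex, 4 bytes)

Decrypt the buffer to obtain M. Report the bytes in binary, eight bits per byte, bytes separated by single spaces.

The 4-byte key repeats, so the effective keystream is b8 c3 16 88 b8 c3 16 88 b8 c3.
byte 0: cc xor b8 = 74
byte 1: ab xor c3 = 68
byte 2: 73 xor 16 = 65
byte 3: a8 xor 88 = 20
byte 4: cd xor b8 = 75
byte 5: b3 xor c3 = 70
byte 6: 72 xor 16 = 64
byte 7: e9 xor 88 = 61
byte 8: cc xor b8 = 74
byte 9: a6 xor c3 = 65

01110100 01101000 01100101 00100000 01110101 01110000 01100100 01100001 01110100 01100101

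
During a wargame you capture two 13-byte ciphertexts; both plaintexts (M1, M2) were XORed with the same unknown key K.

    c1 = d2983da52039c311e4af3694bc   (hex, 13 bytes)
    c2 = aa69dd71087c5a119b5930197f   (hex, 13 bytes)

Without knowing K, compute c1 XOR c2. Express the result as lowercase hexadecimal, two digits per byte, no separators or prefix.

c1 ⊕ c2 = (M1 ⊕ K) ⊕ (M2 ⊕ K) = M1 ⊕ M2 — the shared key cancels under XOR.
byte 0: 210 ^ 170 = 120
byte 1: 152 ^ 105 = 241
byte 2:  61 ^ 221 = 224
byte 3: 165 ^ 113 = 212
byte 4:  32 ^   8 =  40
byte 5:  57 ^ 124 =  69
byte 6: 195 ^  90 = 153
byte 7:  17 ^  17 =   0
byte 8: 228 ^ 155 = 127
byte 9: 175 ^  89 = 246
byte 10:  54 ^  48 =   6
byte 11: 148 ^  25 = 141
byte 12: 188 ^ 127 = 195

78f1e0d4284599007ff6068dc3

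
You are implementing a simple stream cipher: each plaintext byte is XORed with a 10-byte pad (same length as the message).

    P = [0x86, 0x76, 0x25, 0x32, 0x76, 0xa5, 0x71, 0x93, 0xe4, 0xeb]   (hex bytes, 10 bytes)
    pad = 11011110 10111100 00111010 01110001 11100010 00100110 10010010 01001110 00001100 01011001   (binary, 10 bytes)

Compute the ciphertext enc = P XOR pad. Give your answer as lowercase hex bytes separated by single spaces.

58 ca 1f 43 94 83 e3 dd e8 b2

134 ^ 222 =  88
118 ^ 188 = 202
 37 ^  58 =  31
 50 ^ 113 =  67
118 ^ 226 = 148
165 ^  38 = 131
113 ^ 146 = 227
147 ^  78 = 221
228 ^  12 = 232
235 ^  89 = 178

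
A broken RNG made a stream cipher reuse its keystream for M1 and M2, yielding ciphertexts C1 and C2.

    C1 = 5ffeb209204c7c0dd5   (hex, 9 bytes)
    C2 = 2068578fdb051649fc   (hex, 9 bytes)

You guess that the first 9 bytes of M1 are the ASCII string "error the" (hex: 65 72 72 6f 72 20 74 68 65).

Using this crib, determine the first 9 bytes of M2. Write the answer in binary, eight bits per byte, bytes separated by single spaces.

First, C1 ⊕ C2 = (M1 ⊕ K) ⊕ (M2 ⊕ K) = M1 ⊕ M2, so the key drops out. Then M2 = (M1 ⊕ M2) ⊕ M1 over the first 9 bytes.
byte 0: (5f ⊕ 20) ⊕ 65 = 7f ⊕ 65 = 1a
byte 1: (fe ⊕ 68) ⊕ 72 = 96 ⊕ 72 = e4
byte 2: (b2 ⊕ 57) ⊕ 72 = e5 ⊕ 72 = 97
byte 3: (09 ⊕ 8f) ⊕ 6f = 86 ⊕ 6f = e9
byte 4: (20 ⊕ db) ⊕ 72 = fb ⊕ 72 = 89
byte 5: (4c ⊕ 05) ⊕ 20 = 49 ⊕ 20 = 69
byte 6: (7c ⊕ 16) ⊕ 74 = 6a ⊕ 74 = 1e
byte 7: (0d ⊕ 49) ⊕ 68 = 44 ⊕ 68 = 2c
byte 8: (d5 ⊕ fc) ⊕ 65 = 29 ⊕ 65 = 4c

00011010 11100100 10010111 11101001 10001001 01101001 00011110 00101100 01001100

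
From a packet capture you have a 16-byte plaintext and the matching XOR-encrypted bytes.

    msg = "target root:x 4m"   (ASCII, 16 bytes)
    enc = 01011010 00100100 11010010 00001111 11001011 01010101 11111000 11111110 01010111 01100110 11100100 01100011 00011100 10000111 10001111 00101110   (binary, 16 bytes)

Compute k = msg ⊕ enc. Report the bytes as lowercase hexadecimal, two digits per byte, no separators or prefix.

Since enc = msg ⊕ k, XORing both sides with msg gives k = msg ⊕ enc.
01110100 ⊕ 01011010 = 00101110
01100001 ⊕ 00100100 = 01000101
01110010 ⊕ 11010010 = 10100000
01100111 ⊕ 00001111 = 01101000
01100101 ⊕ 11001011 = 10101110
01110100 ⊕ 01010101 = 00100001
00100000 ⊕ 11111000 = 11011000
01110010 ⊕ 11111110 = 10001100
01101111 ⊕ 01010111 = 00111000
01101111 ⊕ 01100110 = 00001001
01110100 ⊕ 11100100 = 10010000
00111010 ⊕ 01100011 = 01011001
01111000 ⊕ 00011100 = 01100100
00100000 ⊕ 10000111 = 10100111
00110100 ⊕ 10001111 = 10111011
01101101 ⊕ 00101110 = 01000011

2e45a068ae21d88c3809905964a7bb43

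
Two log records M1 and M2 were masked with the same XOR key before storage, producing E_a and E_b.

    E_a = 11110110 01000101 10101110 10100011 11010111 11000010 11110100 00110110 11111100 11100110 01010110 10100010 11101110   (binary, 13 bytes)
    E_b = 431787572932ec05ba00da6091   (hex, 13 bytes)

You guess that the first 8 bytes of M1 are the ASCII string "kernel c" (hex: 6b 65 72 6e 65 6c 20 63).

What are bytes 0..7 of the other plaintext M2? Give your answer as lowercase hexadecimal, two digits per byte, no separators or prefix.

de375b9a9b9c3850

First, E_a ⊕ E_b = (M1 ⊕ K) ⊕ (M2 ⊕ K) = M1 ⊕ M2, so the key drops out. Then M2 = (M1 ⊕ M2) ⊕ M1 over the first 8 bytes.
byte 0: (f6 ⊕ 43) ⊕ 6b = b5 ⊕ 6b = de
byte 1: (45 ⊕ 17) ⊕ 65 = 52 ⊕ 65 = 37
byte 2: (ae ⊕ 87) ⊕ 72 = 29 ⊕ 72 = 5b
byte 3: (a3 ⊕ 57) ⊕ 6e = f4 ⊕ 6e = 9a
byte 4: (d7 ⊕ 29) ⊕ 65 = fe ⊕ 65 = 9b
byte 5: (c2 ⊕ 32) ⊕ 6c = f0 ⊕ 6c = 9c
byte 6: (f4 ⊕ ec) ⊕ 20 = 18 ⊕ 20 = 38
byte 7: (36 ⊕ 05) ⊕ 63 = 33 ⊕ 63 = 50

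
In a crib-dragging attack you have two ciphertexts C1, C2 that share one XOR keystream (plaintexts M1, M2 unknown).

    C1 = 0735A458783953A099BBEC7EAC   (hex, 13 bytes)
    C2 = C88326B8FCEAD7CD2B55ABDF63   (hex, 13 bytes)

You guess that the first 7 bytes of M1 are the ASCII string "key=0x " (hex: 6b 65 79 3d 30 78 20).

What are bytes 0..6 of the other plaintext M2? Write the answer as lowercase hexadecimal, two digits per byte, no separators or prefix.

First, C1 ⊕ C2 = (M1 ⊕ K) ⊕ (M2 ⊕ K) = M1 ⊕ M2, so the key drops out. Then M2 = (M1 ⊕ M2) ⊕ M1 over the first 7 bytes.
byte 0: (07 ⊕ c8) ⊕ 6b = cf ⊕ 6b = a4
byte 1: (35 ⊕ 83) ⊕ 65 = b6 ⊕ 65 = d3
byte 2: (a4 ⊕ 26) ⊕ 79 = 82 ⊕ 79 = fb
byte 3: (58 ⊕ b8) ⊕ 3d = e0 ⊕ 3d = dd
byte 4: (78 ⊕ fc) ⊕ 30 = 84 ⊕ 30 = b4
byte 5: (39 ⊕ ea) ⊕ 78 = d3 ⊕ 78 = ab
byte 6: (53 ⊕ d7) ⊕ 20 = 84 ⊕ 20 = a4

a4d3fbddb4aba4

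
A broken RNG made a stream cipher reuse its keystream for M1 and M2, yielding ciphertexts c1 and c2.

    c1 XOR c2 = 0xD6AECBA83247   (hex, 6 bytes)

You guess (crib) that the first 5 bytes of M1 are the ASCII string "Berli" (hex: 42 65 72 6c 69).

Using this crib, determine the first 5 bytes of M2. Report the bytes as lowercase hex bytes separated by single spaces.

94 cb b9 c4 5b

Since c1 ⊕ c2 = M1 ⊕ M2, XORing with the guessed M1 bytes yields the corresponding M2 bytes: M2 = (c1 ⊕ c2) ⊕ M1.
11010110 xor 01000010 = 10010100
10101110 xor 01100101 = 11001011
11001011 xor 01110010 = 10111001
10101000 xor 01101100 = 11000100
00110010 xor 01101001 = 01011011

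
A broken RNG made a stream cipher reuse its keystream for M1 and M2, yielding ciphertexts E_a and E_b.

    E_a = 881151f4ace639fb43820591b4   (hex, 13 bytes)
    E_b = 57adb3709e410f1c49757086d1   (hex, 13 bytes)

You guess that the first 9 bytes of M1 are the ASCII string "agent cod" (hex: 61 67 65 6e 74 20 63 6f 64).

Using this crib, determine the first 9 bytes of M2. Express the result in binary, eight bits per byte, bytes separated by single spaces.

First, E_a ⊕ E_b = (M1 ⊕ K) ⊕ (M2 ⊕ K) = M1 ⊕ M2, so the key drops out. Then M2 = (M1 ⊕ M2) ⊕ M1 over the first 9 bytes.
byte 0: (88 xor 57) xor 61 = df xor 61 = be
byte 1: (11 xor ad) xor 67 = bc xor 67 = db
byte 2: (51 xor b3) xor 65 = e2 xor 65 = 87
byte 3: (f4 xor 70) xor 6e = 84 xor 6e = ea
byte 4: (ac xor 9e) xor 74 = 32 xor 74 = 46
byte 5: (e6 xor 41) xor 20 = a7 xor 20 = 87
byte 6: (39 xor 0f) xor 63 = 36 xor 63 = 55
byte 7: (fb xor 1c) xor 6f = e7 xor 6f = 88
byte 8: (43 xor 49) xor 64 = 0a xor 64 = 6e

10111110 11011011 10000111 11101010 01000110 10000111 01010101 10001000 01101110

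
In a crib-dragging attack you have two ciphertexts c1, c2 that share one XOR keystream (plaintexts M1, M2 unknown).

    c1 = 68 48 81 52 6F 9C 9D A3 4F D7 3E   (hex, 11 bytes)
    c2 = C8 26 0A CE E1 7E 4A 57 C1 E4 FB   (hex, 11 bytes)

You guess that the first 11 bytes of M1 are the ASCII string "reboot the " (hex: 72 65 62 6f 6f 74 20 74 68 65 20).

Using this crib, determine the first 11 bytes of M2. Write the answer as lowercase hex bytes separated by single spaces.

First, c1 ⊕ c2 = (M1 ⊕ K) ⊕ (M2 ⊕ K) = M1 ⊕ M2, so the key drops out. Then M2 = (M1 ⊕ M2) ⊕ M1 over the first 11 bytes.
byte 0: (68 XOR c8) XOR 72 = a0 XOR 72 = d2
byte 1: (48 XOR 26) XOR 65 = 6e XOR 65 = 0b
byte 2: (81 XOR 0a) XOR 62 = 8b XOR 62 = e9
byte 3: (52 XOR ce) XOR 6f = 9c XOR 6f = f3
byte 4: (6f XOR e1) XOR 6f = 8e XOR 6f = e1
byte 5: (9c XOR 7e) XOR 74 = e2 XOR 74 = 96
byte 6: (9d XOR 4a) XOR 20 = d7 XOR 20 = f7
byte 7: (a3 XOR 57) XOR 74 = f4 XOR 74 = 80
byte 8: (4f XOR c1) XOR 68 = 8e XOR 68 = e6
byte 9: (d7 XOR e4) XOR 65 = 33 XOR 65 = 56
byte 10: (3e XOR fb) XOR 20 = c5 XOR 20 = e5

d2 0b e9 f3 e1 96 f7 80 e6 56 e5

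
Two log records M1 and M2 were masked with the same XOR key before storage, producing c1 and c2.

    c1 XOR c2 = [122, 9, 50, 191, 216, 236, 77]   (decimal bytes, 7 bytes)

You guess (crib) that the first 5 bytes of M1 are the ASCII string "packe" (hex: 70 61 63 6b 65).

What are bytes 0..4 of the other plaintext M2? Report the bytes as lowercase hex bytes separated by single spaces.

0a 68 51 d4 bd

Since c1 ⊕ c2 = M1 ⊕ M2, XORing with the guessed M1 bytes yields the corresponding M2 bytes: M2 = (c1 ⊕ c2) ⊕ M1.
7a xor 70 = 0a
09 xor 61 = 68
32 xor 63 = 51
bf xor 6b = d4
d8 xor 65 = bd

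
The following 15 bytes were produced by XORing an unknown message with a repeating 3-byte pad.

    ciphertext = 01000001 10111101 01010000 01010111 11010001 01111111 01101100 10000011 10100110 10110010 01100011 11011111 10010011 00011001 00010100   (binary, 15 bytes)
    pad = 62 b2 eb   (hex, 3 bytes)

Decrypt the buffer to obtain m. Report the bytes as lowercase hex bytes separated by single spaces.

The 3-byte key repeats, so the effective keystream is 62 b2 eb 62 b2 eb 62 b2 eb 62 b2 eb 62 b2 eb.
byte 0: 41 XOR 62 = 23
byte 1: bd XOR b2 = 0f
byte 2: 50 XOR eb = bb
byte 3: 57 XOR 62 = 35
byte 4: d1 XOR b2 = 63
byte 5: 7f XOR eb = 94
byte 6: 6c XOR 62 = 0e
byte 7: 83 XOR b2 = 31
byte 8: a6 XOR eb = 4d
byte 9: b2 XOR 62 = d0
byte 10: 63 XOR b2 = d1
byte 11: df XOR eb = 34
byte 12: 93 XOR 62 = f1
byte 13: 19 XOR b2 = ab
byte 14: 14 XOR eb = ff

23 0f bb 35 63 94 0e 31 4d d0 d1 34 f1 ab ff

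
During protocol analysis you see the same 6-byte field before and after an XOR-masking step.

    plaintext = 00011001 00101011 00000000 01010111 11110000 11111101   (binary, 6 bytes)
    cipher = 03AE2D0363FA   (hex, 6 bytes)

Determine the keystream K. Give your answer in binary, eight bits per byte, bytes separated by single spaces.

Since cipher = plaintext ⊕ K, XORing both sides with plaintext gives K = plaintext ⊕ cipher.
byte 0: 19 ^ 03 = 1a
byte 1: 2b ^ ae = 85
byte 2: 00 ^ 2d = 2d
byte 3: 57 ^ 03 = 54
byte 4: f0 ^ 63 = 93
byte 5: fd ^ fa = 07

00011010 10000101 00101101 01010100 10010011 00000111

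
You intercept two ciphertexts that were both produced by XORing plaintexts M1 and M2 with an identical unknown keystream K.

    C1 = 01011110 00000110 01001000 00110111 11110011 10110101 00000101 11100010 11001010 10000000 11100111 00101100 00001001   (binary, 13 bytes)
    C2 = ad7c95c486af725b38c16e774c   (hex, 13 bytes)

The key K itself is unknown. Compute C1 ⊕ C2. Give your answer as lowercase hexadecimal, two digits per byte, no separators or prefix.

C1 ⊕ C2 = (M1 ⊕ K) ⊕ (M2 ⊕ K) = M1 ⊕ M2 — the shared key cancels under XOR.
5e ⊕ ad = f3
06 ⊕ 7c = 7a
48 ⊕ 95 = dd
37 ⊕ c4 = f3
f3 ⊕ 86 = 75
b5 ⊕ af = 1a
05 ⊕ 72 = 77
e2 ⊕ 5b = b9
ca ⊕ 38 = f2
80 ⊕ c1 = 41
e7 ⊕ 6e = 89
2c ⊕ 77 = 5b
09 ⊕ 4c = 45

f37addf3751a77b9f241895b45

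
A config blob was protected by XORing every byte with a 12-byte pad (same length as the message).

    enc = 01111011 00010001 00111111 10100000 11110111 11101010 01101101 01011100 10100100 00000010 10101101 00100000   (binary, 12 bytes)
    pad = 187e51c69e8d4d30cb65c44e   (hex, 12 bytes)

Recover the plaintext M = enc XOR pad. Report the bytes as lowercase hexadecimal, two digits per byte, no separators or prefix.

XOR is its own inverse, so applying the key byte-wise gives the result directly.
7b XOR 18 = 63
11 XOR 7e = 6f
3f XOR 51 = 6e
a0 XOR c6 = 66
f7 XOR 9e = 69
ea XOR 8d = 67
6d XOR 4d = 20
5c XOR 30 = 6c
a4 XOR cb = 6f
02 XOR 65 = 67
ad XOR c4 = 69
20 XOR 4e = 6e

636f6e666967206c6f67696e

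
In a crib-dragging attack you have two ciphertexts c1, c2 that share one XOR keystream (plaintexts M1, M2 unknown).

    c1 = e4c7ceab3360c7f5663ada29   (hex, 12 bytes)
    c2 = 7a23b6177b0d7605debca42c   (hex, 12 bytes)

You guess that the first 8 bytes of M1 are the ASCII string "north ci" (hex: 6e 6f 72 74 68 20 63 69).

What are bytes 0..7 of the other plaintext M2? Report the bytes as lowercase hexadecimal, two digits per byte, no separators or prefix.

First, c1 ⊕ c2 = (M1 ⊕ K) ⊕ (M2 ⊕ K) = M1 ⊕ M2, so the key drops out. Then M2 = (M1 ⊕ M2) ⊕ M1 over the first 8 bytes.
byte 0: (e4 xor 7a) xor 6e = 9e xor 6e = f0
byte 1: (c7 xor 23) xor 6f = e4 xor 6f = 8b
byte 2: (ce xor b6) xor 72 = 78 xor 72 = 0a
byte 3: (ab xor 17) xor 74 = bc xor 74 = c8
byte 4: (33 xor 7b) xor 68 = 48 xor 68 = 20
byte 5: (60 xor 0d) xor 20 = 6d xor 20 = 4d
byte 6: (c7 xor 76) xor 63 = b1 xor 63 = d2
byte 7: (f5 xor 05) xor 69 = f0 xor 69 = 99

f08b0ac8204dd299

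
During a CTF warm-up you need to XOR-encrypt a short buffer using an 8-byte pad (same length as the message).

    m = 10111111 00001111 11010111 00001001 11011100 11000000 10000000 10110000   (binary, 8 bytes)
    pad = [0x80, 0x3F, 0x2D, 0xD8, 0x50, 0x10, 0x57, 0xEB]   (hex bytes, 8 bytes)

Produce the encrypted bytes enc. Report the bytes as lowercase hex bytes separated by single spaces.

3f 30 fa d1 8c d0 d7 5b

byte 0: bf xor 80 = 3f
byte 1: 0f xor 3f = 30
byte 2: d7 xor 2d = fa
byte 3: 09 xor d8 = d1
byte 4: dc xor 50 = 8c
byte 5: c0 xor 10 = d0
byte 6: 80 xor 57 = d7
byte 7: b0 xor eb = 5b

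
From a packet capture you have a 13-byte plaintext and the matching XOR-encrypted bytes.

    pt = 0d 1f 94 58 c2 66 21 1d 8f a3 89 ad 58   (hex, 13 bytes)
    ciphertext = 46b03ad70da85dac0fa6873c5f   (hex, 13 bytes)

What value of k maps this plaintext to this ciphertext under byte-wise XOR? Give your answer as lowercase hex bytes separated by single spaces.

4b af ae 8f cf ce 7c b1 80 05 0e 91 07

Since ciphertext = pt ⊕ k, XORing both sides with pt gives k = pt ⊕ ciphertext.
byte 0: 0d xor 46 = 4b
byte 1: 1f xor b0 = af
byte 2: 94 xor 3a = ae
byte 3: 58 xor d7 = 8f
byte 4: c2 xor 0d = cf
byte 5: 66 xor a8 = ce
byte 6: 21 xor 5d = 7c
byte 7: 1d xor ac = b1
byte 8: 8f xor 0f = 80
byte 9: a3 xor a6 = 05
byte 10: 89 xor 87 = 0e
byte 11: ad xor 3c = 91
byte 12: 58 xor 5f = 07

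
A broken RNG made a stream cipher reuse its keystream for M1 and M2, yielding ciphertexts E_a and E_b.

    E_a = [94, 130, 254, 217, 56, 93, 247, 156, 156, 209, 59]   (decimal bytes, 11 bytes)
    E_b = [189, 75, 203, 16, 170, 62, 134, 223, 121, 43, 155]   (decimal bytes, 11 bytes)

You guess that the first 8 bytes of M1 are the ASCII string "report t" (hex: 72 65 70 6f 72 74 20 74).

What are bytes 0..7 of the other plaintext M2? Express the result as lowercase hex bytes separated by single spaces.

91 ac 45 a6 e0 17 51 37

First, E_a ⊕ E_b = (M1 ⊕ K) ⊕ (M2 ⊕ K) = M1 ⊕ M2, so the key drops out. Then M2 = (M1 ⊕ M2) ⊕ M1 over the first 8 bytes.
byte 0: (5e ^ bd) ^ 72 = e3 ^ 72 = 91
byte 1: (82 ^ 4b) ^ 65 = c9 ^ 65 = ac
byte 2: (fe ^ cb) ^ 70 = 35 ^ 70 = 45
byte 3: (d9 ^ 10) ^ 6f = c9 ^ 6f = a6
byte 4: (38 ^ aa) ^ 72 = 92 ^ 72 = e0
byte 5: (5d ^ 3e) ^ 74 = 63 ^ 74 = 17
byte 6: (f7 ^ 86) ^ 20 = 71 ^ 20 = 51
byte 7: (9c ^ df) ^ 74 = 43 ^ 74 = 37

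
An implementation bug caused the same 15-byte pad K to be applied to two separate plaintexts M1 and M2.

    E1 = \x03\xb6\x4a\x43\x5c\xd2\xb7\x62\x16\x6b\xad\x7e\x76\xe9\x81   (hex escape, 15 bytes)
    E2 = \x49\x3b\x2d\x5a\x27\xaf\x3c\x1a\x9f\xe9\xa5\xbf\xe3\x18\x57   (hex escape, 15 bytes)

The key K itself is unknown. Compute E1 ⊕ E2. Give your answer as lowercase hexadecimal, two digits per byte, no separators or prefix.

E1 ⊕ E2 = (M1 ⊕ K) ⊕ (M2 ⊕ K) = M1 ⊕ M2 — the shared key cancels under XOR.
00000011 ⊕ 01001001 = 01001010
10110110 ⊕ 00111011 = 10001101
01001010 ⊕ 00101101 = 01100111
01000011 ⊕ 01011010 = 00011001
01011100 ⊕ 00100111 = 01111011
11010010 ⊕ 10101111 = 01111101
10110111 ⊕ 00111100 = 10001011
01100010 ⊕ 00011010 = 01111000
00010110 ⊕ 10011111 = 10001001
01101011 ⊕ 11101001 = 10000010
10101101 ⊕ 10100101 = 00001000
01111110 ⊕ 10111111 = 11000001
01110110 ⊕ 11100011 = 10010101
11101001 ⊕ 00011000 = 11110001
10000001 ⊕ 01010111 = 11010110

4a8d67197b7d8b78898208c195f1d6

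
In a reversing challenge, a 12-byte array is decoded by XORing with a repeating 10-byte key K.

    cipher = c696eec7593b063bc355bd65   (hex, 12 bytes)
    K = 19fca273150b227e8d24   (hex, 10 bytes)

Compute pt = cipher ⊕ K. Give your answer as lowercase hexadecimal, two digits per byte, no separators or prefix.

df6a4cb44c3024454e71a499

The 10-byte key repeats, so the effective keystream is 19 fc a2 73 15 0b 22 7e 8d 24 19 fc.
byte 0: c6 XOR 19 = df
byte 1: 96 XOR fc = 6a
byte 2: ee XOR a2 = 4c
byte 3: c7 XOR 73 = b4
byte 4: 59 XOR 15 = 4c
byte 5: 3b XOR 0b = 30
byte 6: 06 XOR 22 = 24
byte 7: 3b XOR 7e = 45
byte 8: c3 XOR 8d = 4e
byte 9: 55 XOR 24 = 71
byte 10: bd XOR 19 = a4
byte 11: 65 XOR fc = 99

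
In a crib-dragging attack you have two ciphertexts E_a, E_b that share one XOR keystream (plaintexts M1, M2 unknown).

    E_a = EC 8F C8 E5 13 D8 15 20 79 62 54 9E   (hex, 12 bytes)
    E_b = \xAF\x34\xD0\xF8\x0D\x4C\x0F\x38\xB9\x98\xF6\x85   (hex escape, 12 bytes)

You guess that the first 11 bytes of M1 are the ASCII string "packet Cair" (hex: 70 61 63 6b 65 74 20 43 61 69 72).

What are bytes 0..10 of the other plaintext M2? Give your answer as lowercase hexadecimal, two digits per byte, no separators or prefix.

First, E_a ⊕ E_b = (M1 ⊕ K) ⊕ (M2 ⊕ K) = M1 ⊕ M2, so the key drops out. Then M2 = (M1 ⊕ M2) ⊕ M1 over the first 11 bytes.
byte 0: (ec xor af) xor 70 = 43 xor 70 = 33
byte 1: (8f xor 34) xor 61 = bb xor 61 = da
byte 2: (c8 xor d0) xor 63 = 18 xor 63 = 7b
byte 3: (e5 xor f8) xor 6b = 1d xor 6b = 76
byte 4: (13 xor 0d) xor 65 = 1e xor 65 = 7b
byte 5: (d8 xor 4c) xor 74 = 94 xor 74 = e0
byte 6: (15 xor 0f) xor 20 = 1a xor 20 = 3a
byte 7: (20 xor 38) xor 43 = 18 xor 43 = 5b
byte 8: (79 xor b9) xor 61 = c0 xor 61 = a1
byte 9: (62 xor 98) xor 69 = fa xor 69 = 93
byte 10: (54 xor f6) xor 72 = a2 xor 72 = d0

33da7b767be03a5ba193d0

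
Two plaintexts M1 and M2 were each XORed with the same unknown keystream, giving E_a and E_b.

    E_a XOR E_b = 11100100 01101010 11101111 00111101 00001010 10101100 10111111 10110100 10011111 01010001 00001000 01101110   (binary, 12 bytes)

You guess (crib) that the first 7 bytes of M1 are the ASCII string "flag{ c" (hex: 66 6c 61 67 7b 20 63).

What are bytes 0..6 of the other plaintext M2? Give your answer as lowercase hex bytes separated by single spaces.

82 06 8e 5a 71 8c dc

Since E_a ⊕ E_b = M1 ⊕ M2, XORing with the guessed M1 bytes yields the corresponding M2 bytes: M2 = (E_a ⊕ E_b) ⊕ M1.
e4 XOR 66 = 82
6a XOR 6c = 06
ef XOR 61 = 8e
3d XOR 67 = 5a
0a XOR 7b = 71
ac XOR 20 = 8c
bf XOR 63 = dc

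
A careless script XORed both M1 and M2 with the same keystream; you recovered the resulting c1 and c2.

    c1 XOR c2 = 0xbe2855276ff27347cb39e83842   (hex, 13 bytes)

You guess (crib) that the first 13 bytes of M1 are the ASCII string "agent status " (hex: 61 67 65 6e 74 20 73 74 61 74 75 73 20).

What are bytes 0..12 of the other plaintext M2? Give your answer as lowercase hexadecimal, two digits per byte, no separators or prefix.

Since c1 ⊕ c2 = M1 ⊕ M2, XORing with the guessed M1 bytes yields the corresponding M2 bytes: M2 = (c1 ⊕ c2) ⊕ M1.
be ⊕ 61 = df
28 ⊕ 67 = 4f
55 ⊕ 65 = 30
27 ⊕ 6e = 49
6f ⊕ 74 = 1b
f2 ⊕ 20 = d2
73 ⊕ 73 = 00
47 ⊕ 74 = 33
cb ⊕ 61 = aa
39 ⊕ 74 = 4d
e8 ⊕ 75 = 9d
38 ⊕ 73 = 4b
42 ⊕ 20 = 62

df4f30491bd20033aa4d9d4b62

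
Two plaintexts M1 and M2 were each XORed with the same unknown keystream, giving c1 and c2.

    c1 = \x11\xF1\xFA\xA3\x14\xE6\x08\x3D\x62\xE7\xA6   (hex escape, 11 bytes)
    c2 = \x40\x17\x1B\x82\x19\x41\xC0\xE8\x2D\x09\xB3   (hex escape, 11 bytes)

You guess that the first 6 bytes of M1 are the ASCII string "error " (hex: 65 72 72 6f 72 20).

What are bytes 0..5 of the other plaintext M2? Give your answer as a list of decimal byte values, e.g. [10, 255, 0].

[52, 148, 147, 78, 127, 135]

First, c1 ⊕ c2 = (M1 ⊕ K) ⊕ (M2 ⊕ K) = M1 ⊕ M2, so the key drops out. Then M2 = (M1 ⊕ M2) ⊕ M1 over the first 6 bytes.
byte 0: (11 xor 40) xor 65 = 51 xor 65 = 34
byte 1: (f1 xor 17) xor 72 = e6 xor 72 = 94
byte 2: (fa xor 1b) xor 72 = e1 xor 72 = 93
byte 3: (a3 xor 82) xor 6f = 21 xor 6f = 4e
byte 4: (14 xor 19) xor 72 = 0d xor 72 = 7f
byte 5: (e6 xor 41) xor 20 = a7 xor 20 = 87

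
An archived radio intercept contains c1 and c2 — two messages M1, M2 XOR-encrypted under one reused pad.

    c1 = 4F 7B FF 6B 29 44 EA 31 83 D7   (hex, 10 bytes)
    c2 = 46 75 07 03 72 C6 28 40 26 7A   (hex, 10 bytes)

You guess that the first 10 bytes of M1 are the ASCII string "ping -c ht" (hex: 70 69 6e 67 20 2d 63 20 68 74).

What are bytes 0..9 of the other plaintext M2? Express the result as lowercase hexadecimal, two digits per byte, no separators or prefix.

First, c1 ⊕ c2 = (M1 ⊕ K) ⊕ (M2 ⊕ K) = M1 ⊕ M2, so the key drops out. Then M2 = (M1 ⊕ M2) ⊕ M1 over the first 10 bytes.
byte 0: (4f XOR 46) XOR 70 = 09 XOR 70 = 79
byte 1: (7b XOR 75) XOR 69 = 0e XOR 69 = 67
byte 2: (ff XOR 07) XOR 6e = f8 XOR 6e = 96
byte 3: (6b XOR 03) XOR 67 = 68 XOR 67 = 0f
byte 4: (29 XOR 72) XOR 20 = 5b XOR 20 = 7b
byte 5: (44 XOR c6) XOR 2d = 82 XOR 2d = af
byte 6: (ea XOR 28) XOR 63 = c2 XOR 63 = a1
byte 7: (31 XOR 40) XOR 20 = 71 XOR 20 = 51
byte 8: (83 XOR 26) XOR 68 = a5 XOR 68 = cd
byte 9: (d7 XOR 7a) XOR 74 = ad XOR 74 = d9

7967960f7bafa151cdd9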